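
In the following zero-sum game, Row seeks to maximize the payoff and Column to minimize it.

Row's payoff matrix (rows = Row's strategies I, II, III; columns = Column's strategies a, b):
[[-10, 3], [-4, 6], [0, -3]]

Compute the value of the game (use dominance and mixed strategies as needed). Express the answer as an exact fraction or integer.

-12/13

Row I is strictly dominated by row II, so Row never plays it.
The remaining 2×2 game on (II, III) × (a, b) has no saddle point. Let Row play II with probability p; indifference gives −4p = 6p − 3(1−p), so p = 3/13.
Similarly Column's optimal q on a is 9/13, and the value is -4·(9/13) + (6)·(4/13) = -12/13.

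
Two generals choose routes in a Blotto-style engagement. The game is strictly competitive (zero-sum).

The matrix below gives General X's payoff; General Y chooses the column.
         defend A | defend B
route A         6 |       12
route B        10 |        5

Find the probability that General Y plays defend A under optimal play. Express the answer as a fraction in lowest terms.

Row minima are 6 and 5, so General X's maximin is 6; column maxima are 10 and 12, so General Y's minimax is 10. These differ, so the equilibrium is in mixed strategies.
Let General Y play defend A with probability q. General X is indifferent when 6q + 12(1−q) = 10q + 5(1−q), giving q = 7/11.

7/11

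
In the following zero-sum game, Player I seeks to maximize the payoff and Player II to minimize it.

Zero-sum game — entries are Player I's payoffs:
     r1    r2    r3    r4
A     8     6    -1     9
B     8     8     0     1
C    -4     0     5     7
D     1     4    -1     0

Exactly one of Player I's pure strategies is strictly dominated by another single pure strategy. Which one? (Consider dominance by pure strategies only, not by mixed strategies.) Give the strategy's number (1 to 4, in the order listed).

4

Compare D with B: 8 > 1, 8 > 4, 0 > -1, 1 > 0.
So B strictly dominates D for Player I; D is strictly dominated.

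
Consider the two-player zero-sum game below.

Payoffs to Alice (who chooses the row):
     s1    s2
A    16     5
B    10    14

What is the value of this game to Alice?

Row minima are 5 and 10, so Alice's maximin is 10; column maxima are 16 and 14, so Bob's minimax is 14. These differ, so the equilibrium is in mixed strategies.
Let Alice play A with probability p. Bob is indifferent when 16p + 10(1−p) = 5p + 14(1−p), giving p = 4/15.
Let Bob play s1 with probability q. Alice is indifferent when 16q + 5(1−q) = 10q + 14(1−q), giving q = 3/5.
The value is 16·(3/5) + (5)·(2/5) = 58/5.

58/5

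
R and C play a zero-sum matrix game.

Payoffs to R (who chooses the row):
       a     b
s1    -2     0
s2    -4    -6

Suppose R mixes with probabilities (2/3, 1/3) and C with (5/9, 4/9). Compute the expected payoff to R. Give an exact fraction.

-64/27

Against (5/9, 4/9), each row's expected payoff is s1: -10/9; s2: -44/9.
Taking the (2/3, 1/3)-weighted average: (2/3)·(-10/9) + (1/3)·(-44/9) = -64/27.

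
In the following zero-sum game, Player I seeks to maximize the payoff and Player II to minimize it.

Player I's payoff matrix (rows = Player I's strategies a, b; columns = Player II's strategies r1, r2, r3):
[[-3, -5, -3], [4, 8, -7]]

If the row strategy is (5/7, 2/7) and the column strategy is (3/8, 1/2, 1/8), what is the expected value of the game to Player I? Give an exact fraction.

Against (3/8, 1/2, 1/8), each row's expected payoff is a: -4; b: 37/8.
Taking the (5/7, 2/7)-weighted average: (5/7)·(-4) + (2/7)·(37/8) = -43/28.

-43/28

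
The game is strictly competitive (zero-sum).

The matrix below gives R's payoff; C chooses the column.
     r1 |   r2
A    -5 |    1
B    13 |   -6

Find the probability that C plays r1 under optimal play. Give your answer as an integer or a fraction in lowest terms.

7/25

Row minima are -5 and -6, so R's maximin is -5; column maxima are 13 and 1, so C's minimax is 1. These differ, so the equilibrium is in mixed strategies.
Let C play r1 with probability q. R is indifferent when −5q + (1−q) = 13q − 6(1−q), giving q = 7/25.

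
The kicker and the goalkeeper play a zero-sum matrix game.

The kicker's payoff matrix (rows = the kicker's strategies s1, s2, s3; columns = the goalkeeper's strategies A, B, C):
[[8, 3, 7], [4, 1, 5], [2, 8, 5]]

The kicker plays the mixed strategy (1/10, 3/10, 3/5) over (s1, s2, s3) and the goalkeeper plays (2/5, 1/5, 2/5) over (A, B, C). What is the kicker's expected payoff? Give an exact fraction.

111/25

Against (2/5, 1/5, 2/5), each row's expected payoff is s1: 33/5; s2: 19/5; s3: 22/5.
Taking the (1/10, 3/10, 3/5)-weighted average: (1/10)·(33/5) + (3/10)·(19/5) + (3/5)·(22/5) = 111/25.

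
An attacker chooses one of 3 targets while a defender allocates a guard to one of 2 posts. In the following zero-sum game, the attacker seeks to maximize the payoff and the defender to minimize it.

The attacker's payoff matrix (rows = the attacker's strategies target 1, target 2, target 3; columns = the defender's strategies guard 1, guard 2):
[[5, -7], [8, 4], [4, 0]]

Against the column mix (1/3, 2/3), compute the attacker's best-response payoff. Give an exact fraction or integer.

16/3

target 1: (5)·(1/3) + (-7)·(2/3) = -3.
target 2: (8)·(1/3) + (4)·(2/3) = 16/3.
target 3: (4)·(1/3) + (0)·(2/3) = 4/3.
The best pure response is target 2 with expected payoff 16/3.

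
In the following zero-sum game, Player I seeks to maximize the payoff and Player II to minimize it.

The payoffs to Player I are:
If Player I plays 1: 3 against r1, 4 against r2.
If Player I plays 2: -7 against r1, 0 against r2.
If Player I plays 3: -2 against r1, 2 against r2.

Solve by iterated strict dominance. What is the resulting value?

3

Row 2 is strictly dominated by row 1 (3>-7, 4>0); eliminate 2.
Row 3 is strictly dominated by row 1 (3>-2, 4>2); eliminate 3.
Column r2 is strictly dominated by r1 for Player II (3<4); eliminate r2.
Only (1, r1) remains, with payoff 3.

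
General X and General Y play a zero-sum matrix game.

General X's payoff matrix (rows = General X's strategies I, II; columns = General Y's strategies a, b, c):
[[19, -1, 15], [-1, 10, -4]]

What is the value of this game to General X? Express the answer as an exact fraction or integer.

Column a is strictly dominated by c for General Y (it gives General X more in every row).
The remaining 2×2 game on (I, II) × (b, c) has no saddle point. Let General X play I with probability p; indifference gives −p + 10(1−p) = 15p − 4(1−p), so p = 7/15.
Similarly General Y's optimal q on b is 19/30, and the value is -1·(19/30) + (15)·(11/30) = 73/15.

73/15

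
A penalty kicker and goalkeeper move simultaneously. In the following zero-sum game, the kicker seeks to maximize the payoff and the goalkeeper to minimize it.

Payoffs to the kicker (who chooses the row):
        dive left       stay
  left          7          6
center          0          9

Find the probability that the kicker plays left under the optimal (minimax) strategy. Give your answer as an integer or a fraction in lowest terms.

9/10

Row minima are 6 and 0, so the kicker's maximin is 6; column maxima are 7 and 9, so the goalkeeper's minimax is 7. These differ, so the equilibrium is in mixed strategies.
Let the kicker play left with probability p. The goalkeeper is indifferent when 7p = 6p + 9(1−p), giving p = 9/10.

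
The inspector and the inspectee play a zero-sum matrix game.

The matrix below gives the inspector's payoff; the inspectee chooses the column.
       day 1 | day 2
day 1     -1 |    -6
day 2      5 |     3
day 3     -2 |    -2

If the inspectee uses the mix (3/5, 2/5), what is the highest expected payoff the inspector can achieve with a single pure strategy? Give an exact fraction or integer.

21/5

day 1: (-1)·(3/5) + (-6)·(2/5) = -3.
day 2: (5)·(3/5) + (3)·(2/5) = 21/5.
day 3: (-2)·(3/5) + (-2)·(2/5) = -2.
The best pure response is day 2 with expected payoff 21/5.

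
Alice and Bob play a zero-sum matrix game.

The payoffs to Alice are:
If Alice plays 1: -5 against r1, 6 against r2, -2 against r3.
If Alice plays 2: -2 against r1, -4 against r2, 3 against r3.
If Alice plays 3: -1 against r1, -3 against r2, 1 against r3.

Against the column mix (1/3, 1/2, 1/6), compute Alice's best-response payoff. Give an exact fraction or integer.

1

1: (-5)·(1/3) + (6)·(1/2) + (-2)·(1/6) = 1.
2: (-2)·(1/3) + (-4)·(1/2) + (3)·(1/6) = -13/6.
3: (-1)·(1/3) + (-3)·(1/2) + (1)·(1/6) = -5/3.
The best pure response is 1 with expected payoff 1.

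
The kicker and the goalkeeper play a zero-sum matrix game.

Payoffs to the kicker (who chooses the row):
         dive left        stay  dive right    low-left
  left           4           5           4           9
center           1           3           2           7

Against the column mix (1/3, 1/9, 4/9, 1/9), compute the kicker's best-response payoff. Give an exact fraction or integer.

14/3

left: (4)·(1/3) + (5)·(1/9) + (4)·(4/9) + (9)·(1/9) = 14/3.
center: (1)·(1/3) + (3)·(1/9) + (2)·(4/9) + (7)·(1/9) = 7/3.
The best pure response is left with expected payoff 14/3.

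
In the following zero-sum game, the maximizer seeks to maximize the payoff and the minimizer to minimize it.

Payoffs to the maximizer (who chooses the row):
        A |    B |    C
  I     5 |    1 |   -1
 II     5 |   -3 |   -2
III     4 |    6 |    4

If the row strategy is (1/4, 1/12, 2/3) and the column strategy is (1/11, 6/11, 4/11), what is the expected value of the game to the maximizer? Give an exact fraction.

112/33

Against (1/11, 6/11, 4/11), each row's expected payoff is I: 7/11; II: -21/11; III: 56/11.
Taking the (1/4, 1/12, 2/3)-weighted average: (1/4)·(7/11) + (1/12)·(-21/11) + (2/3)·(56/11) = 112/33.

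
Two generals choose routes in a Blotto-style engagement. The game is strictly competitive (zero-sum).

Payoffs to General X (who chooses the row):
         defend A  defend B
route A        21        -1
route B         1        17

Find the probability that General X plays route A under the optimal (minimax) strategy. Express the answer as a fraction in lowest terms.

Row minima are -1 and 1, so General X's maximin is 1; column maxima are 21 and 17, so General Y's minimax is 17. These differ, so the equilibrium is in mixed strategies.
Let General X play route A with probability p. General Y is indifferent when 21p + (1−p) = −p + 17(1−p), giving p = 8/19.

8/19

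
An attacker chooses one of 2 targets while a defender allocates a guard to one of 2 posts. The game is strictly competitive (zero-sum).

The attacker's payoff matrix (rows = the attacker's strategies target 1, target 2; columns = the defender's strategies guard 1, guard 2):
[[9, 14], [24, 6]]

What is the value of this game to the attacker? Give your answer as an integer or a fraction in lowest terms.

282/23

Row minima are 9 and 6, so the attacker's maximin is 9; column maxima are 24 and 14, so the defender's minimax is 14. These differ, so the equilibrium is in mixed strategies.
Let the attacker play target 1 with probability p. The defender is indifferent when 9p + 24(1−p) = 14p + 6(1−p), giving p = 18/23.
Let the defender play guard 1 with probability q. The attacker is indifferent when 9q + 14(1−q) = 24q + 6(1−q), giving q = 8/23.
The value is 9·(8/23) + (14)·(15/23) = 282/23.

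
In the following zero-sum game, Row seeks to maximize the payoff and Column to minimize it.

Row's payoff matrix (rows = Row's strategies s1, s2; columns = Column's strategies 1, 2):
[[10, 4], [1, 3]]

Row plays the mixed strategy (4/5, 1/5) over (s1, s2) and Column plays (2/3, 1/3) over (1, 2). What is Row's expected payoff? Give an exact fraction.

Against (2/3, 1/3), each row's expected payoff is s1: 8; s2: 5/3.
Taking the (4/5, 1/5)-weighted average: (4/5)·(8) + (1/5)·(5/3) = 101/15.

101/15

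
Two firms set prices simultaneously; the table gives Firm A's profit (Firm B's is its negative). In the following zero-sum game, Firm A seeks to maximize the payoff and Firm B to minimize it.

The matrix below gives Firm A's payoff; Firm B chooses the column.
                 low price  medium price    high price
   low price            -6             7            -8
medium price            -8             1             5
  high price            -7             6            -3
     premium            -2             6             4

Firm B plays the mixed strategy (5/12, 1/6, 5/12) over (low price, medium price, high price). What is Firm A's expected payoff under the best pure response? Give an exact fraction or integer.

11/6

low price: (-6)·(5/12) + (7)·(1/6) + (-8)·(5/12) = -14/3.
medium price: (-8)·(5/12) + (1)·(1/6) + (5)·(5/12) = -13/12.
high price: (-7)·(5/12) + (6)·(1/6) + (-3)·(5/12) = -19/6.
premium: (-2)·(5/12) + (6)·(1/6) + (4)·(5/12) = 11/6.
The best pure response is premium with expected payoff 11/6.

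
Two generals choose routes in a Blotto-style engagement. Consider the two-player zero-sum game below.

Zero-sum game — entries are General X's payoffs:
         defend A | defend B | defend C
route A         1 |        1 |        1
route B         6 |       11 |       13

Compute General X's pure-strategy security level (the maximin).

The worst-case payoff for each row is route A: 1, route B: 6.
The best of these is 6.

6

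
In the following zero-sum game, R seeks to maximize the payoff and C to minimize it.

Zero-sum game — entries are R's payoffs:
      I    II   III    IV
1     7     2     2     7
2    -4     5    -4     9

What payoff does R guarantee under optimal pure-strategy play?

Row minima: 2, -4 → R's maximin is 2.
Column maxima: 7, 5, 2, 9 → C's minimax is 2.
They coincide at (1, III), so the value is 2.

2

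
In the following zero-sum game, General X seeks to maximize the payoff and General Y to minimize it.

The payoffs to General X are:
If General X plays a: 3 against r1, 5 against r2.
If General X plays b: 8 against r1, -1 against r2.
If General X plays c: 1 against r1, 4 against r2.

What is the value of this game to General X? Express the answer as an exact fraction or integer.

43/11

Row c is strictly dominated by row a, so General X never plays it.
The remaining 2×2 game on (a, b) × (r1, r2) has no saddle point. Let General X play a with probability p; indifference gives 3p + 8(1−p) = 5p − (1−p), so p = 9/11.
Similarly General Y's optimal q on r1 is 6/11, and the value is 3·(6/11) + (5)·(5/11) = 43/11.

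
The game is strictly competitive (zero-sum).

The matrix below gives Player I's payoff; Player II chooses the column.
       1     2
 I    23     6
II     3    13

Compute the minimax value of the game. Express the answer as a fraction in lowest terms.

281/27

Row minima are 6 and 3, so Player I's maximin is 6; column maxima are 23 and 13, so Player II's minimax is 13. These differ, so the equilibrium is in mixed strategies.
Let Player I play I with probability p. Player II is indifferent when 23p + 3(1−p) = 6p + 13(1−p), giving p = 10/27.
Let Player II play 1 with probability q. Player I is indifferent when 23q + 6(1−q) = 3q + 13(1−q), giving q = 7/27.
The value is 23·(7/27) + (6)·(20/27) = 281/27.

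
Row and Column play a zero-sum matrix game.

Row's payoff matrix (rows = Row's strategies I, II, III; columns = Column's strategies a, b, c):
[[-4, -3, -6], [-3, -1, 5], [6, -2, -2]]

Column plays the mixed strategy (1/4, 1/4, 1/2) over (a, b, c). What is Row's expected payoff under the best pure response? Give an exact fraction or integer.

3/2

I: (-4)·(1/4) + (-3)·(1/4) + (-6)·(1/2) = -19/4.
II: (-3)·(1/4) + (-1)·(1/4) + (5)·(1/2) = 3/2.
III: (6)·(1/4) + (-2)·(1/4) + (-2)·(1/2) = 0.
The best pure response is II with expected payoff 3/2.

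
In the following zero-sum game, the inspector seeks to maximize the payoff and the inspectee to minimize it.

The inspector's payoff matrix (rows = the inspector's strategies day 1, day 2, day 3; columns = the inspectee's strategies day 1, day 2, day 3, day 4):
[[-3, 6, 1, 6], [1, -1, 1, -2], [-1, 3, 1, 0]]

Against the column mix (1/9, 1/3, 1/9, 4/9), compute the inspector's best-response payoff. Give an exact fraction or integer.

day 1: (-3)·(1/9) + (6)·(1/3) + (1)·(1/9) + (6)·(4/9) = 40/9.
day 2: (1)·(1/9) + (-1)·(1/3) + (1)·(1/9) + (-2)·(4/9) = -1.
day 3: (-1)·(1/9) + (3)·(1/3) + (1)·(1/9) + (0)·(4/9) = 1.
The best pure response is day 1 with expected payoff 40/9.

40/9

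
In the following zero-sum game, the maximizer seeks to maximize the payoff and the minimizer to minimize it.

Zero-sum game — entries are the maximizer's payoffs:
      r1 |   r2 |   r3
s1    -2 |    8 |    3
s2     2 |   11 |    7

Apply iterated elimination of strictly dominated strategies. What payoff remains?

Row s1 is strictly dominated by row s2 (2>-2, 11>8, 7>3); eliminate s1.
Column r3 is strictly dominated by r1 for the minimizer (2<7); eliminate r3.
Column r2 is strictly dominated by r1 for the minimizer (2<11); eliminate r2.
Only (s2, r1) remains, with payoff 2.

2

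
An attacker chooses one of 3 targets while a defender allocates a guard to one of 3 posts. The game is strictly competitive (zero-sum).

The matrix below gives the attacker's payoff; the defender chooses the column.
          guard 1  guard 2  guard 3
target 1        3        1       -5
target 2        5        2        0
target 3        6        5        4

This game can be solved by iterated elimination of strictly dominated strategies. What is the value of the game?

4

Row target 1 is strictly dominated by row target 2 (5>3, 2>1, 0>-5); eliminate target 1.
Column guard 1 is strictly dominated by guard 2 for the defender (2<5, 5<6); eliminate guard 1.
Row target 2 is strictly dominated by row target 3 (5>2, 4>0); eliminate target 2.
Column guard 2 is strictly dominated by guard 3 for the defender (4<5); eliminate guard 2.
Only (target 3, guard 3) remains, with payoff 4.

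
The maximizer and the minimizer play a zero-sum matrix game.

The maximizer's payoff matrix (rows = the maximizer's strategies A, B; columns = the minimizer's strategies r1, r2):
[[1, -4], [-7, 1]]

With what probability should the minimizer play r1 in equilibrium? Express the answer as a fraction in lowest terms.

Row minima are -4 and -7, so the maximizer's maximin is -4; column maxima are 1 and 1, so the minimizer's minimax is 1. These differ, so the equilibrium is in mixed strategies.
Let the minimizer play r1 with probability q. The maximizer is indifferent when q − 4(1−q) = −7q + (1−q), giving q = 5/13.

5/13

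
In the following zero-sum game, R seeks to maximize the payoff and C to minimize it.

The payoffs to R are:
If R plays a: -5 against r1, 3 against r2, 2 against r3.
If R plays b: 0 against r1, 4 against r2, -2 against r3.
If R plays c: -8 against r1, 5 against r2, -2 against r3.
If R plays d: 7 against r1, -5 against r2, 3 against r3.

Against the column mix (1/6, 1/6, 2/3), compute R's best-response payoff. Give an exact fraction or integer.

7/3

a: (-5)·(1/6) + (3)·(1/6) + (2)·(2/3) = 1.
b: (0)·(1/6) + (4)·(1/6) + (-2)·(2/3) = -2/3.
c: (-8)·(1/6) + (5)·(1/6) + (-2)·(2/3) = -11/6.
d: (7)·(1/6) + (-5)·(1/6) + (3)·(2/3) = 7/3.
The best pure response is d with expected payoff 7/3.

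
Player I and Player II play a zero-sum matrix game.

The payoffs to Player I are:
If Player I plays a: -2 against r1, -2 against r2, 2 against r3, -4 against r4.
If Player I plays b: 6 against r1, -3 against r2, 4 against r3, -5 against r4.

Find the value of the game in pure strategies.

Row minima: -4, -5 → Player I's maximin is -4.
Column maxima: 6, -2, 4, -4 → Player II's minimax is -4.
They coincide at (a, r4), so the value is -4.

-4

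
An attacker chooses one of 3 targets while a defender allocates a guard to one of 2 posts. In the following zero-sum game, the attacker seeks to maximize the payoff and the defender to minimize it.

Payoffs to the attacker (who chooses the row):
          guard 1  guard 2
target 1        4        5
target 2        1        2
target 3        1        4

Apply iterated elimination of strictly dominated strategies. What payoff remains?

4

Row target 3 is strictly dominated by row target 1 (4>1, 5>4); eliminate target 3.
Column guard 2 is strictly dominated by guard 1 for the defender (4<5, 1<2); eliminate guard 2.
Row target 2 is strictly dominated by row target 1 (4>1); eliminate target 2.
Only (target 1, guard 1) remains, with payoff 4.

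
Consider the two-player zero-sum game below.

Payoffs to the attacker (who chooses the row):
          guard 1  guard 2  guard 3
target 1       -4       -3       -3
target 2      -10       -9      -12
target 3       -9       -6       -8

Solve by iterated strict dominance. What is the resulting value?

Row target 2 is strictly dominated by row target 1 (-4>-10, -3>-9, -3>-12); eliminate target 2.
Column guard 3 is strictly dominated by guard 1 for the defender (-4<-3, -9<-8); eliminate guard 3.
Row target 3 is strictly dominated by row target 1 (-4>-9, -3>-6); eliminate target 3.
Column guard 2 is strictly dominated by guard 1 for the defender (-4<-3); eliminate guard 2.
Only (target 1, guard 1) remains, with payoff -4.

-4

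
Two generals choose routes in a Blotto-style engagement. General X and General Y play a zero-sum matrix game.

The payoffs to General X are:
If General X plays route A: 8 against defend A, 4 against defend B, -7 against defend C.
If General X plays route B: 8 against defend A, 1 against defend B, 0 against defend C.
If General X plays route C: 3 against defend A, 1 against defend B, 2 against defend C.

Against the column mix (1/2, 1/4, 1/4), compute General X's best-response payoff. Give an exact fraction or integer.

route A: (8)·(1/2) + (4)·(1/4) + (-7)·(1/4) = 13/4.
route B: (8)·(1/2) + (1)·(1/4) + (0)·(1/4) = 17/4.
route C: (3)·(1/2) + (1)·(1/4) + (2)·(1/4) = 9/4.
The best pure response is route B with expected payoff 17/4.

17/4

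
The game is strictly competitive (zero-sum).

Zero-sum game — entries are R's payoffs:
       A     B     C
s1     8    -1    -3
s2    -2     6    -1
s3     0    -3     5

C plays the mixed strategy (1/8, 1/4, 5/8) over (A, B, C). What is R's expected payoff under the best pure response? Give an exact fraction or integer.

19/8

s1: (8)·(1/8) + (-1)·(1/4) + (-3)·(5/8) = -9/8.
s2: (-2)·(1/8) + (6)·(1/4) + (-1)·(5/8) = 5/8.
s3: (0)·(1/8) + (-3)·(1/4) + (5)·(5/8) = 19/8.
The best pure response is s3 with expected payoff 19/8.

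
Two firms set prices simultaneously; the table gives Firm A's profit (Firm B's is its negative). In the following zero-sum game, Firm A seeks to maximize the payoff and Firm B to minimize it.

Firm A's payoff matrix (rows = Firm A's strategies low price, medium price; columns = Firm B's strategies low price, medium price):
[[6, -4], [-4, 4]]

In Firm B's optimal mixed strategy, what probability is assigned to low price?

4/9

Row minima are -4 and -4, so Firm A's maximin is -4; column maxima are 6 and 4, so Firm B's minimax is 4. These differ, so the equilibrium is in mixed strategies.
Let Firm B play low price with probability q. Firm A is indifferent when 6q − 4(1−q) = −4q + 4(1−q), giving q = 4/9.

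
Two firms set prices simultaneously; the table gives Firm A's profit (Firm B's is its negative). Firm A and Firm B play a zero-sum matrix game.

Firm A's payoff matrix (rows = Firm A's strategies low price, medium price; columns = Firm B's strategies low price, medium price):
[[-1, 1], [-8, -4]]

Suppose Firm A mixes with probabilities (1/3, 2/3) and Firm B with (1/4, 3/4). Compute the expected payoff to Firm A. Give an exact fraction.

-19/6

Against (1/4, 3/4), each row's expected payoff is low price: 1/2; medium price: -5.
Taking the (1/3, 2/3)-weighted average: (1/3)·(1/2) + (2/3)·(-5) = -19/6.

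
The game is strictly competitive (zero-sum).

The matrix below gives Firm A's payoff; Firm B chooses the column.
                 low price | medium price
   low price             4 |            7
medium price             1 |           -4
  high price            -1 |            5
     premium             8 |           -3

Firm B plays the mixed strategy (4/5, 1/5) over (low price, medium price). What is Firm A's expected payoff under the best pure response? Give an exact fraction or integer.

low price: (4)·(4/5) + (7)·(1/5) = 23/5.
medium price: (1)·(4/5) + (-4)·(1/5) = 0.
high price: (-1)·(4/5) + (5)·(1/5) = 1/5.
premium: (8)·(4/5) + (-3)·(1/5) = 29/5.
The best pure response is premium with expected payoff 29/5.

29/5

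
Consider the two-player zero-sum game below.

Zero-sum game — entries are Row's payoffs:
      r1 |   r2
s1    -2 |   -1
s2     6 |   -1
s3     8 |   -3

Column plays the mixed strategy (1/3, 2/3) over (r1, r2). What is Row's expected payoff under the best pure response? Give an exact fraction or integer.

s1: (-2)·(1/3) + (-1)·(2/3) = -4/3.
s2: (6)·(1/3) + (-1)·(2/3) = 4/3.
s3: (8)·(1/3) + (-3)·(2/3) = 2/3.
The best pure response is s2 with expected payoff 4/3.

4/3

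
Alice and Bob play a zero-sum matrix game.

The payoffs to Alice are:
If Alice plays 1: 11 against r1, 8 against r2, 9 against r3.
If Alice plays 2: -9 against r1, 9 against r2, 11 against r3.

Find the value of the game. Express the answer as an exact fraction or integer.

57/7

Column r3 is strictly dominated by r2 for Bob (it gives Alice more in every row).
The remaining 2×2 game on (1, 2) × (r1, r2) has no saddle point. Let Alice play 1 with probability p; indifference gives 11p − 9(1−p) = 8p + 9(1−p), so p = 6/7.
Similarly Bob's optimal q on r1 is 1/21, and the value is 11·(1/21) + (8)·(20/21) = 57/7.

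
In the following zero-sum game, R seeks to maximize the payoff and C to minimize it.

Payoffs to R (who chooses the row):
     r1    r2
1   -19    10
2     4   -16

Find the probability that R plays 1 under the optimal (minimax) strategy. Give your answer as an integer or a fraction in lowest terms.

Row minima are -19 and -16, so R's maximin is -16; column maxima are 4 and 10, so C's minimax is 4. These differ, so the equilibrium is in mixed strategies.
Let R play 1 with probability p. C is indifferent when −19p + 4(1−p) = 10p − 16(1−p), giving p = 20/49.

20/49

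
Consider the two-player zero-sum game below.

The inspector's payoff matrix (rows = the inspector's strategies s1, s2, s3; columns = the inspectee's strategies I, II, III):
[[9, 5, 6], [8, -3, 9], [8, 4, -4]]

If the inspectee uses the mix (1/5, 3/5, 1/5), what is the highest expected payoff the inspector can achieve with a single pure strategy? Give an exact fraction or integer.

6

s1: (9)·(1/5) + (5)·(3/5) + (6)·(1/5) = 6.
s2: (8)·(1/5) + (-3)·(3/5) + (9)·(1/5) = 8/5.
s3: (8)·(1/5) + (4)·(3/5) + (-4)·(1/5) = 16/5.
The best pure response is s1 with expected payoff 6.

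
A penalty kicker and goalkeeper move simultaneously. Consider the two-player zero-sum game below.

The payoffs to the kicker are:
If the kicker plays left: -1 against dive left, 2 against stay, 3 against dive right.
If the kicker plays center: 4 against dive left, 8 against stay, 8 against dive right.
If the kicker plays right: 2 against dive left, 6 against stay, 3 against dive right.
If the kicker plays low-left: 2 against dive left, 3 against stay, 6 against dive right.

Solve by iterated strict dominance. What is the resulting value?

4

Row right is strictly dominated by row center (4>2, 8>6, 8>3); eliminate right.
Column stay is strictly dominated by dive left for the goalkeeper (-1<2, 4<8, 2<3); eliminate stay.
Row left is strictly dominated by row center (4>-1, 8>3); eliminate left.
Row low-left is strictly dominated by row center (4>2, 8>6); eliminate low-left.
Column dive right is strictly dominated by dive left for the goalkeeper (4<8); eliminate dive right.
Only (center, dive left) remains, with payoff 4.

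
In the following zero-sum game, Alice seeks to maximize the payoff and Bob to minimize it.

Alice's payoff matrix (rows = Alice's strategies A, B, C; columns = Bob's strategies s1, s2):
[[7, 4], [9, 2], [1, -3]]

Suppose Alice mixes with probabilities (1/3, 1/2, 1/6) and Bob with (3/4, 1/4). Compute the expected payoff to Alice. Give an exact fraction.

137/24

Against (3/4, 1/4), each row's expected payoff is A: 25/4; B: 29/4; C: 0.
Taking the (1/3, 1/2, 1/6)-weighted average: (1/3)·(25/4) + (1/2)·(29/4) + (1/6)·(0) = 137/24.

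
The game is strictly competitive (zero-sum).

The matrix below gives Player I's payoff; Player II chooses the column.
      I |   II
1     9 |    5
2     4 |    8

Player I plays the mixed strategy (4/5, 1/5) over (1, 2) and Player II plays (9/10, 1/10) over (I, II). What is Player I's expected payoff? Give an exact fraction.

194/25

Against (9/10, 1/10), each row's expected payoff is 1: 43/5; 2: 22/5.
Taking the (4/5, 1/5)-weighted average: (4/5)·(43/5) + (1/5)·(22/5) = 194/25.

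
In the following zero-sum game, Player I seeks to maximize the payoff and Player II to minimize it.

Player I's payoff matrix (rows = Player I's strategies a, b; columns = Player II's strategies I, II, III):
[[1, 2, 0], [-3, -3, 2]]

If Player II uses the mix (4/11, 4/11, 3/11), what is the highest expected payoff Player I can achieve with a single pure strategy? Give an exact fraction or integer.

12/11

a: (1)·(4/11) + (2)·(4/11) + (0)·(3/11) = 12/11.
b: (-3)·(4/11) + (-3)·(4/11) + (2)·(3/11) = -18/11.
The best pure response is a with expected payoff 12/11.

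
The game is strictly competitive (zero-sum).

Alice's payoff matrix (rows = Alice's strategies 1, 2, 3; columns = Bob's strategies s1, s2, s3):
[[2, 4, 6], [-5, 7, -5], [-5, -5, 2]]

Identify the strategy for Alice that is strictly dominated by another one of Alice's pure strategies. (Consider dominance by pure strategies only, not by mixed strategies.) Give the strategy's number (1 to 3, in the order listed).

3

Compare 3 with 1: 2 > -5, 4 > -5, 6 > 2.
So 1 strictly dominates 3 for Alice; 3 is strictly dominated.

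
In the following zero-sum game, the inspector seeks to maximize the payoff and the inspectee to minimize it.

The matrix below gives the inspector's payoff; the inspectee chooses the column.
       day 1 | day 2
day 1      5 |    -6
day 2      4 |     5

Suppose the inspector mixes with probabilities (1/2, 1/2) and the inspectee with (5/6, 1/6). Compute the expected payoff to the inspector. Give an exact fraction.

11/3

Against (5/6, 1/6), each row's expected payoff is day 1: 19/6; day 2: 25/6.
Taking the (1/2, 1/2)-weighted average: (1/2)·(19/6) + (1/2)·(25/6) = 11/3.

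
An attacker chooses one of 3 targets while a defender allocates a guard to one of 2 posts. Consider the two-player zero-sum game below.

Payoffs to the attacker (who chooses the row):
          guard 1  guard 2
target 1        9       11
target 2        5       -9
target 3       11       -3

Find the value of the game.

Row target 2 is strictly dominated by row target 3, so the attacker never plays it.
The remaining 2×2 game on (target 1, target 3) × (guard 1, guard 2) has no saddle point. Let the attacker play target 1 with probability p; indifference gives 9p + 11(1−p) = 11p − 3(1−p), so p = 7/8.
Similarly the defender's optimal q on guard 1 is 7/8, and the value is 9·(7/8) + (11)·(1/8) = 37/4.

37/4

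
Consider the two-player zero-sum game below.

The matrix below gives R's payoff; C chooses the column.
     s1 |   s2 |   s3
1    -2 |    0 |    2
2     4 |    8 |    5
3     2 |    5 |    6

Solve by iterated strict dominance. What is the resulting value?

Row 1 is strictly dominated by row 2 (4>-2, 8>0, 5>2); eliminate 1.
Column s3 is strictly dominated by s1 for C (4<5, 2<6); eliminate s3.
Column s2 is strictly dominated by s1 for C (4<8, 2<5); eliminate s2.
Row 3 is strictly dominated by row 2 (4>2); eliminate 3.
Only (2, s1) remains, with payoff 4.

4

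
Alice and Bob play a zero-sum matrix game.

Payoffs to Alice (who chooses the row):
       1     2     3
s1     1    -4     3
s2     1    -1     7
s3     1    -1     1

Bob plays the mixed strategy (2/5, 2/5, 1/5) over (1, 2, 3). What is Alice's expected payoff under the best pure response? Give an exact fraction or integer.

s1: (1)·(2/5) + (-4)·(2/5) + (3)·(1/5) = -3/5.
s2: (1)·(2/5) + (-1)·(2/5) + (7)·(1/5) = 7/5.
s3: (1)·(2/5) + (-1)·(2/5) + (1)·(1/5) = 1/5.
The best pure response is s2 with expected payoff 7/5.

7/5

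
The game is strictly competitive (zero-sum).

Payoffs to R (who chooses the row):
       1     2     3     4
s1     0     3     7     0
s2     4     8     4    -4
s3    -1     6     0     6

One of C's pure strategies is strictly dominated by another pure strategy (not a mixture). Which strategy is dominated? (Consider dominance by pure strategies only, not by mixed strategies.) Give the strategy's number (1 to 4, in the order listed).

2

C prefers columns that give R less. Compare 2 with 1: 0 < 3, 4 < 8, -1 < 6.
So 1 strictly dominates 2 for C; 2 is strictly dominated.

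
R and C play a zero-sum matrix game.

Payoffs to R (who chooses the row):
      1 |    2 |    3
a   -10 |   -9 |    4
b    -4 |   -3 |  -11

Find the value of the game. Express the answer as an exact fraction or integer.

Column 2 is strictly dominated by 1 for C (it gives R more in every row).
The remaining 2×2 game on (a, b) × (1, 3) has no saddle point. Let R play a with probability p; indifference gives −10p − 4(1−p) = 4p − 11(1−p), so p = 1/3.
Similarly C's optimal q on 1 is 5/7, and the value is -10·(5/7) + (4)·(2/7) = -6.

-6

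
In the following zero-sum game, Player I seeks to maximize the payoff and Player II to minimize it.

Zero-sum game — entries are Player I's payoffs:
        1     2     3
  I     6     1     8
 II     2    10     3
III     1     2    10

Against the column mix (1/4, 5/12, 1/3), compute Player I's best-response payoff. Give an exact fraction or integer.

I: (6)·(1/4) + (1)·(5/12) + (8)·(1/3) = 55/12.
II: (2)·(1/4) + (10)·(5/12) + (3)·(1/3) = 17/3.
III: (1)·(1/4) + (2)·(5/12) + (10)·(1/3) = 53/12.
The best pure response is II with expected payoff 17/3.

17/3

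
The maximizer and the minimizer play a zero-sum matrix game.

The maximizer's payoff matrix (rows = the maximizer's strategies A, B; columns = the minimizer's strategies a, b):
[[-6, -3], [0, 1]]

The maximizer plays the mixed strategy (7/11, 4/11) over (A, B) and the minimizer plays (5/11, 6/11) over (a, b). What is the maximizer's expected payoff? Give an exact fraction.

-312/121

Against (5/11, 6/11), each row's expected payoff is A: -48/11; B: 6/11.
Taking the (7/11, 4/11)-weighted average: (7/11)·(-48/11) + (4/11)·(6/11) = -312/121.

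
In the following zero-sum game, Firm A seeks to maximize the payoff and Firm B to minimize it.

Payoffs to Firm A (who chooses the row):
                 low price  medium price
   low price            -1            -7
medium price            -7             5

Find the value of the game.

Row minima are -7 and -7, so Firm A's maximin is -7; column maxima are -1 and 5, so Firm B's minimax is -1. These differ, so the equilibrium is in mixed strategies.
Let Firm A play low price with probability p. Firm B is indifferent when −p − 7(1−p) = −7p + 5(1−p), giving p = 2/3.
Let Firm B play low price with probability q. Firm A is indifferent when −q − 7(1−q) = −7q + 5(1−q), giving q = 2/3.
The value is -1·(2/3) + (-7)·(1/3) = -3.

-3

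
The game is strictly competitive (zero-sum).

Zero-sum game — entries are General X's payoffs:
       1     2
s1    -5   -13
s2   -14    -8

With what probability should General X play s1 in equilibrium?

Row minima are -13 and -14, so General X's maximin is -13; column maxima are -5 and -8, so General Y's minimax is -8. These differ, so the equilibrium is in mixed strategies.
Let General X play s1 with probability p. General Y is indifferent when −5p − 14(1−p) = −13p − 8(1−p), giving p = 3/7.

3/7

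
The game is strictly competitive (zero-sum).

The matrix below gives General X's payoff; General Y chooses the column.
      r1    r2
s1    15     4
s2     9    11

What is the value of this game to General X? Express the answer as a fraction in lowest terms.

Row minima are 4 and 9, so General X's maximin is 9; column maxima are 15 and 11, so General Y's minimax is 11. These differ, so the equilibrium is in mixed strategies.
Let General X play s1 with probability p. General Y is indifferent when 15p + 9(1−p) = 4p + 11(1−p), giving p = 2/13.
Let General Y play r1 with probability q. General X is indifferent when 15q + 4(1−q) = 9q + 11(1−q), giving q = 7/13.
The value is 15·(7/13) + (4)·(6/13) = 129/13.

129/13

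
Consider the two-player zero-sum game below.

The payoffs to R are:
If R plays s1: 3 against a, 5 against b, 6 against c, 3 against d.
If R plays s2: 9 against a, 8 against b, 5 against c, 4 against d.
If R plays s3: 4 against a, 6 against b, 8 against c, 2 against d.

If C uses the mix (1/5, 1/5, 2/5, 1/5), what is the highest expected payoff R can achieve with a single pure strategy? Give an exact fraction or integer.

s1: (3)·(1/5) + (5)·(1/5) + (6)·(2/5) + (3)·(1/5) = 23/5.
s2: (9)·(1/5) + (8)·(1/5) + (5)·(2/5) + (4)·(1/5) = 31/5.
s3: (4)·(1/5) + (6)·(1/5) + (8)·(2/5) + (2)·(1/5) = 28/5.
The best pure response is s2 with expected payoff 31/5.

31/5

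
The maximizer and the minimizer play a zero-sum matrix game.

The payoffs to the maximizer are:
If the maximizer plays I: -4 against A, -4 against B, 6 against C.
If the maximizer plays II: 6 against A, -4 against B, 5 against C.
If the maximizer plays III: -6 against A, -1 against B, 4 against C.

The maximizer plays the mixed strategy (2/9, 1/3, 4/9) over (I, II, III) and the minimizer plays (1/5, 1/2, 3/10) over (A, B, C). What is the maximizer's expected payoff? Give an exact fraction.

-19/90

Against (1/5, 1/2, 3/10), each row's expected payoff is I: -1; II: 7/10; III: -1/2.
Taking the (2/9, 1/3, 4/9)-weighted average: (2/9)·(-1) + (1/3)·(7/10) + (4/9)·(-1/2) = -19/90.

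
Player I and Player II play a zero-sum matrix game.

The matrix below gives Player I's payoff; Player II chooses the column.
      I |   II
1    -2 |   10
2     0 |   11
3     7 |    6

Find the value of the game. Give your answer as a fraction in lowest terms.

77/12

Row 1 is strictly dominated by row 2, so Player I never plays it.
The remaining 2×2 game on (2, 3) × (I, II) has no saddle point. Let Player I play 2 with probability p; indifference gives 7(1−p) = 11p + 6(1−p), so p = 1/12.
Similarly Player II's optimal q on I is 5/12, and the value is 0·(5/12) + (11)·(7/12) = 77/12.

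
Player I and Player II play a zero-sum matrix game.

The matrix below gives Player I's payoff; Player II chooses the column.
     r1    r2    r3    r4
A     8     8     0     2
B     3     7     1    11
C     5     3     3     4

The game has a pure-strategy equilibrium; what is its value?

Row minima: 0, 1, 3 → Player I's maximin is 3.
Column maxima: 8, 8, 3, 11 → Player II's minimax is 3.
They coincide at (C, r3), so the value is 3.

3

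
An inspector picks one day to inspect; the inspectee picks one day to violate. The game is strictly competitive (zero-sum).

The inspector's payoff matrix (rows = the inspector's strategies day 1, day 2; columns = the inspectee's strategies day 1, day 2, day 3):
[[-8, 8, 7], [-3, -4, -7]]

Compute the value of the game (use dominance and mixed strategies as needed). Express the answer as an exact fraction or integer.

Column day 2 is strictly dominated by day 3 for the inspectee (it gives the inspector more in every row).
The remaining 2×2 game on (day 1, day 2) × (day 1, day 3) has no saddle point. Let the inspector play day 1 with probability p; indifference gives −8p − 3(1−p) = 7p − 7(1−p), so p = 4/19.
Similarly the inspectee's optimal q on day 1 is 14/19, and the value is -8·(14/19) + (7)·(5/19) = -77/19.

-77/19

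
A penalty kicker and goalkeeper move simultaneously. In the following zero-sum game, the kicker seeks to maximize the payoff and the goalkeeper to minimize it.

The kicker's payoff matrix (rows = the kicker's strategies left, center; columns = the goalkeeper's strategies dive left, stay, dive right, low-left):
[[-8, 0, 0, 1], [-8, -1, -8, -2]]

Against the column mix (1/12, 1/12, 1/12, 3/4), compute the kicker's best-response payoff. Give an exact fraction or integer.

1/12

left: (-8)·(1/12) + (0)·(1/12) + (0)·(1/12) + (1)·(3/4) = 1/12.
center: (-8)·(1/12) + (-1)·(1/12) + (-8)·(1/12) + (-2)·(3/4) = -35/12.
The best pure response is left with expected payoff 1/12.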